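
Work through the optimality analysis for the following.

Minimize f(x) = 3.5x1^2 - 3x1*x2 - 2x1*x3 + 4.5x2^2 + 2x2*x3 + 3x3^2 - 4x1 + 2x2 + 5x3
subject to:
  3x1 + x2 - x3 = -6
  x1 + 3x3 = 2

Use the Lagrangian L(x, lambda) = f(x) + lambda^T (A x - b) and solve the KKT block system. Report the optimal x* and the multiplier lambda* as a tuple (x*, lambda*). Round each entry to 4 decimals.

Form the Lagrangian:
  L(x, lambda) = (1/2) x^T Q x + c^T x + lambda^T (A x - b)
Stationarity (grad_x L = 0): Q x + c + A^T lambda = 0.
Primal feasibility: A x = b.

This gives the KKT block system:
  [ Q   A^T ] [ x     ]   [-c ]
  [ A    0  ] [ lambda ] = [ b ]

Solving the linear system:
  x*      = (-1.1998, -1.3339, 1.0666)
  lambda* = (4.2723, -2.2864)
  f(x*)   = 18.8356

x* = (-1.1998, -1.3339, 1.0666), lambda* = (4.2723, -2.2864)


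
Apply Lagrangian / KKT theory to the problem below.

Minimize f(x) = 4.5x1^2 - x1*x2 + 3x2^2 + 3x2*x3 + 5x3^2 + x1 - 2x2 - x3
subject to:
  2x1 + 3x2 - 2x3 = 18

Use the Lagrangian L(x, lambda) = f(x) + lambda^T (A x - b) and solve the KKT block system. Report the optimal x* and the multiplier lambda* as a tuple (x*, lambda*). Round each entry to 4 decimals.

Form the Lagrangian:
  L(x, lambda) = (1/2) x^T Q x + c^T x + lambda^T (A x - b)
Stationarity (grad_x L = 0): Q x + c + A^T lambda = 0.
Primal feasibility: A x = b.

This gives the KKT block system:
  [ Q   A^T ] [ x     ]   [-c ]
  [ A    0  ] [ lambda ] = [ b ]

Solving the linear system:
  x*      = (1.3259, 3.8123, -1.9557)
  lambda* = (-4.5602)
  f(x*)   = 38.8704

x* = (1.3259, 3.8123, -1.9557), lambda* = (-4.5602)


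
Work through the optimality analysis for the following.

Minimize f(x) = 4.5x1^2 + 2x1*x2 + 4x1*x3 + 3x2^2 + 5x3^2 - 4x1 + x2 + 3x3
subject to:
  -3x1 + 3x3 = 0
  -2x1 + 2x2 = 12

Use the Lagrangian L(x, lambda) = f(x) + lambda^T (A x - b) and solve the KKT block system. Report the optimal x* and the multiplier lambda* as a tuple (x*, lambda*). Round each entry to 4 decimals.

Form the Lagrangian:
  L(x, lambda) = (1/2) x^T Q x + c^T x + lambda^T (A x - b)
Stationarity (grad_x L = 0): Q x + c + A^T lambda = 0.
Primal feasibility: A x = b.

This gives the KKT block system:
  [ Q   A^T ] [ x     ]   [-c ]
  [ A    0  ] [ lambda ] = [ b ]

Solving the linear system:
  x*      = (-1.2973, 4.7027, -1.2973)
  lambda* = (5.0541, -13.3108)
  f(x*)   = 82.8649

x* = (-1.2973, 4.7027, -1.2973), lambda* = (5.0541, -13.3108)


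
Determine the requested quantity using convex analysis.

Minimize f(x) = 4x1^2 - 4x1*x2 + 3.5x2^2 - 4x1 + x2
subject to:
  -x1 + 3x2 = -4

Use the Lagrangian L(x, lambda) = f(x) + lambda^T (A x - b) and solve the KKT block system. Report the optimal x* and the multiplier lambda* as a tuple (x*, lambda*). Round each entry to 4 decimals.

Form the Lagrangian:
  L(x, lambda) = (1/2) x^T Q x + c^T x + lambda^T (A x - b)
Stationarity (grad_x L = 0): Q x + c + A^T lambda = 0.
Primal feasibility: A x = b.

This gives the KKT block system:
  [ Q   A^T ] [ x     ]   [-c ]
  [ A    0  ] [ lambda ] = [ b ]

Solving the linear system:
  x*      = (0.2364, -1.2545)
  lambda* = (2.9091)
  f(x*)   = 4.7182

x* = (0.2364, -1.2545), lambda* = (2.9091)


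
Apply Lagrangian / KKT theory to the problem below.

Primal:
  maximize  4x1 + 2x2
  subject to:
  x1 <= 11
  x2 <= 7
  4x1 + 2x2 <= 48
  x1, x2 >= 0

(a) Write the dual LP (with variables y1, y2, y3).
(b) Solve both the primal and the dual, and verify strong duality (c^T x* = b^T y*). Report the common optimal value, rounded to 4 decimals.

The standard primal-dual pair for 'max c^T x s.t. A x <= b, x >= 0' is:
  Dual:  min b^T y  s.t.  A^T y >= c,  y >= 0.

So the dual LP is:
  minimize  11y1 + 7y2 + 48y3
  subject to:
    y1 + 4y3 >= 4
    y2 + 2y3 >= 2
    y1, y2, y3 >= 0

Solving the primal: x* = (8.5, 7).
  primal value c^T x* = 48.
Solving the dual: y* = (0, 0, 1).
  dual value b^T y* = 48.
Strong duality: c^T x* = b^T y*. Confirmed.

48


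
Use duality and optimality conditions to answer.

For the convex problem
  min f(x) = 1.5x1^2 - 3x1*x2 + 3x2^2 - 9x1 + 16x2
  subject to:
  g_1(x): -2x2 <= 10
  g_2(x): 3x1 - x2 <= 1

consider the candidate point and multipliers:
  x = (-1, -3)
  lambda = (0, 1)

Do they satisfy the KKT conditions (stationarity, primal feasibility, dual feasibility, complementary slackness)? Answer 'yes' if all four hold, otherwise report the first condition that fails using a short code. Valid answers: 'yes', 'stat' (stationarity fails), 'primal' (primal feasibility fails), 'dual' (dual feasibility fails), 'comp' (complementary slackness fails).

Gradient of f: grad f(x) = Q x + c = (-3, 1)
Constraint values g_i(x) = a_i^T x - b_i:
  g_1((-1, -3)) = -4
  g_2((-1, -3)) = -1
Stationarity residual: grad f(x) + sum_i lambda_i a_i = (0, 0)
  -> stationarity OK
Primal feasibility (all g_i <= 0): OK
Dual feasibility (all lambda_i >= 0): OK
Complementary slackness (lambda_i * g_i(x) = 0 for all i): FAILS

Verdict: the first failing condition is complementary_slackness -> comp.

comp


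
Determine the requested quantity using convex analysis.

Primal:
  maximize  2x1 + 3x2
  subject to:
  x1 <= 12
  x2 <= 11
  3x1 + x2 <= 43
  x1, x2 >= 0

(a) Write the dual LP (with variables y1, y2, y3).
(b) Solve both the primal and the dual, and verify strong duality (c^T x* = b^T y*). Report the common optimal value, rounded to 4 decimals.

The standard primal-dual pair for 'max c^T x s.t. A x <= b, x >= 0' is:
  Dual:  min b^T y  s.t.  A^T y >= c,  y >= 0.

So the dual LP is:
  minimize  12y1 + 11y2 + 43y3
  subject to:
    y1 + 3y3 >= 2
    y2 + y3 >= 3
    y1, y2, y3 >= 0

Solving the primal: x* = (10.6667, 11).
  primal value c^T x* = 54.3333.
Solving the dual: y* = (0, 2.3333, 0.6667).
  dual value b^T y* = 54.3333.
Strong duality: c^T x* = b^T y*. Confirmed.

54.3333


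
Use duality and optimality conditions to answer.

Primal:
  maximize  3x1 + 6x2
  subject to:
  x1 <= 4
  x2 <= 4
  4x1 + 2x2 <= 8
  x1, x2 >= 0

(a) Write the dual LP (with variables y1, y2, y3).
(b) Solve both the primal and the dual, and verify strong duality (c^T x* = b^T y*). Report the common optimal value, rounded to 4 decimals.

The standard primal-dual pair for 'max c^T x s.t. A x <= b, x >= 0' is:
  Dual:  min b^T y  s.t.  A^T y >= c,  y >= 0.

So the dual LP is:
  minimize  4y1 + 4y2 + 8y3
  subject to:
    y1 + 4y3 >= 3
    y2 + 2y3 >= 6
    y1, y2, y3 >= 0

Solving the primal: x* = (0, 4).
  primal value c^T x* = 24.
Solving the dual: y* = (0, 4.5, 0.75).
  dual value b^T y* = 24.
Strong duality: c^T x* = b^T y*. Confirmed.

24


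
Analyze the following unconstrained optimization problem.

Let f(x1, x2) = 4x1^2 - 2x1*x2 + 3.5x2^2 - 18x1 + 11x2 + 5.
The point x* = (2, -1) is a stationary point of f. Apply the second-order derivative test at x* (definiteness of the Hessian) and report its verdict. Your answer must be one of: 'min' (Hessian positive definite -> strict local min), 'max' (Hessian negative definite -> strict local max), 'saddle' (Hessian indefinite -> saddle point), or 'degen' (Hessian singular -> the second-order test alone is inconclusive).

Compute the Hessian H = grad^2 f:
  H = [[8, -2], [-2, 7]]
Verify stationarity: grad f(x*) = H x* + g = (0, 0).
Eigenvalues of H: 5.4384, 9.5616.
Both eigenvalues > 0, so H is positive definite -> x* is a strict local min.

min


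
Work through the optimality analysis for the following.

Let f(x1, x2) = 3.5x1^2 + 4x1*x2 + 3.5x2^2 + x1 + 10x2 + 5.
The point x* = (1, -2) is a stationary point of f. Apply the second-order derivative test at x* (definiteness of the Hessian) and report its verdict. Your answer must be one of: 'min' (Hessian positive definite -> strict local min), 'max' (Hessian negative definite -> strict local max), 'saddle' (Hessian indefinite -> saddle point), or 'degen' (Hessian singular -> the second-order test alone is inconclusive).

Compute the Hessian H = grad^2 f:
  H = [[7, 4], [4, 7]]
Verify stationarity: grad f(x*) = H x* + g = (0, 0).
Eigenvalues of H: 3, 11.
Both eigenvalues > 0, so H is positive definite -> x* is a strict local min.

min


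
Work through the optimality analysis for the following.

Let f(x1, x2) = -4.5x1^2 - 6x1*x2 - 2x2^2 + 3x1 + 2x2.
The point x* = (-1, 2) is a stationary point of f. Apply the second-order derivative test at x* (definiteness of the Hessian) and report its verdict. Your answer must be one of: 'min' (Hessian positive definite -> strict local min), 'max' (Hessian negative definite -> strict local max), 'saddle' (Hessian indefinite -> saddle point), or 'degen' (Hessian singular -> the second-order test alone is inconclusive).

Compute the Hessian H = grad^2 f:
  H = [[-9, -6], [-6, -4]]
Verify stationarity: grad f(x*) = H x* + g = (0, 0).
Eigenvalues of H: -13, 0.
H has a zero eigenvalue (singular; negative semidefinite but not definite), so H is neither positive definite, negative definite, nor indefinite. The second-order test alone is inconclusive -> degen.
(Indeed, f is constant along the null direction of H through x*, so x* is not a strict local extremum.)

degen


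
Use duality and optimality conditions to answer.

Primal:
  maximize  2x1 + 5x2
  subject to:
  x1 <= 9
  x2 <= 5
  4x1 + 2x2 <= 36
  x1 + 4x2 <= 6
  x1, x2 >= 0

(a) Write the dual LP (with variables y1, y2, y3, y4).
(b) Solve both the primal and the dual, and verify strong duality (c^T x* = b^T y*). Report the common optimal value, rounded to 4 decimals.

The standard primal-dual pair for 'max c^T x s.t. A x <= b, x >= 0' is:
  Dual:  min b^T y  s.t.  A^T y >= c,  y >= 0.

So the dual LP is:
  minimize  9y1 + 5y2 + 36y3 + 6y4
  subject to:
    y1 + 4y3 + y4 >= 2
    y2 + 2y3 + 4y4 >= 5
    y1, y2, y3, y4 >= 0

Solving the primal: x* = (6, 0).
  primal value c^T x* = 12.
Solving the dual: y* = (0, 0, 0, 2).
  dual value b^T y* = 12.
Strong duality: c^T x* = b^T y*. Confirmed.

12


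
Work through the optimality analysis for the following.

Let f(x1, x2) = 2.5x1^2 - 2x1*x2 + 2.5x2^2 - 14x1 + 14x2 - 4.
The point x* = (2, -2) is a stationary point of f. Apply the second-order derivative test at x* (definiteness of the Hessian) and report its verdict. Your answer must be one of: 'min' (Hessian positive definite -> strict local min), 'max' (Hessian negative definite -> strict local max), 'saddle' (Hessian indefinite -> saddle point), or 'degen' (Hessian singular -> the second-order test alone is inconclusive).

Compute the Hessian H = grad^2 f:
  H = [[5, -2], [-2, 5]]
Verify stationarity: grad f(x*) = H x* + g = (0, 0).
Eigenvalues of H: 3, 7.
Both eigenvalues > 0, so H is positive definite -> x* is a strict local min.

min


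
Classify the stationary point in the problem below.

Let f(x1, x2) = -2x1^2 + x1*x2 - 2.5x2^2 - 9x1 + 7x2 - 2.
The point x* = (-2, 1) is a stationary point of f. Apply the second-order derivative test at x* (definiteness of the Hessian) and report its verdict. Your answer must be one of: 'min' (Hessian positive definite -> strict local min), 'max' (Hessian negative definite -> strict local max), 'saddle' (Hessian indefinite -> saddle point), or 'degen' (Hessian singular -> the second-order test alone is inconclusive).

Compute the Hessian H = grad^2 f:
  H = [[-4, 1], [1, -5]]
Verify stationarity: grad f(x*) = H x* + g = (0, 0).
Eigenvalues of H: -5.618, -3.382.
Both eigenvalues < 0, so H is negative definite -> x* is a strict local max.

max


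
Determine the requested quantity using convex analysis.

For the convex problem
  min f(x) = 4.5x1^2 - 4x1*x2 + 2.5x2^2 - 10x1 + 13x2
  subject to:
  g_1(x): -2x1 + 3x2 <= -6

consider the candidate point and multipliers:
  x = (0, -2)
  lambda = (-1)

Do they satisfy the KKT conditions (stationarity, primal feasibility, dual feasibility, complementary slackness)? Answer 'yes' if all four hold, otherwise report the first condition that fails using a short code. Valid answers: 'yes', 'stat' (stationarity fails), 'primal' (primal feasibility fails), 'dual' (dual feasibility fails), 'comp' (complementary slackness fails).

Gradient of f: grad f(x) = Q x + c = (-2, 3)
Constraint values g_i(x) = a_i^T x - b_i:
  g_1((0, -2)) = 0
Stationarity residual: grad f(x) + sum_i lambda_i a_i = (0, 0)
  -> stationarity OK
Primal feasibility (all g_i <= 0): OK
Dual feasibility (all lambda_i >= 0): FAILS
Complementary slackness (lambda_i * g_i(x) = 0 for all i): OK

Verdict: the first failing condition is dual_feasibility -> dual.

dual


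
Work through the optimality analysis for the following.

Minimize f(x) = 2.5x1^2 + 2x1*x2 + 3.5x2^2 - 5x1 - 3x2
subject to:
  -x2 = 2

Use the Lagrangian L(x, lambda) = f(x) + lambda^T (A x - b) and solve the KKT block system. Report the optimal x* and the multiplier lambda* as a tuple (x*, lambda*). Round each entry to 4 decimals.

Form the Lagrangian:
  L(x, lambda) = (1/2) x^T Q x + c^T x + lambda^T (A x - b)
Stationarity (grad_x L = 0): Q x + c + A^T lambda = 0.
Primal feasibility: A x = b.

This gives the KKT block system:
  [ Q   A^T ] [ x     ]   [-c ]
  [ A    0  ] [ lambda ] = [ b ]

Solving the linear system:
  x*      = (1.8, -2)
  lambda* = (-13.4)
  f(x*)   = 11.9

x* = (1.8, -2), lambda* = (-13.4)


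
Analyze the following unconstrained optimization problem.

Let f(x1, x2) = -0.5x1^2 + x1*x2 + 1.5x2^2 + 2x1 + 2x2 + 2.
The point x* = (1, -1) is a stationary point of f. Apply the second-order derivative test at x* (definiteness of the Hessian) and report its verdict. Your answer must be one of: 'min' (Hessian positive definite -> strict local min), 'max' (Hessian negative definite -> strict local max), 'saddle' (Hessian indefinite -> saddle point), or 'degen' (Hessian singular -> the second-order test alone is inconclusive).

Compute the Hessian H = grad^2 f:
  H = [[-1, 1], [1, 3]]
Verify stationarity: grad f(x*) = H x* + g = (0, 0).
Eigenvalues of H: -1.2361, 3.2361.
Eigenvalues have mixed signs, so H is indefinite -> x* is a saddle point.

saddle


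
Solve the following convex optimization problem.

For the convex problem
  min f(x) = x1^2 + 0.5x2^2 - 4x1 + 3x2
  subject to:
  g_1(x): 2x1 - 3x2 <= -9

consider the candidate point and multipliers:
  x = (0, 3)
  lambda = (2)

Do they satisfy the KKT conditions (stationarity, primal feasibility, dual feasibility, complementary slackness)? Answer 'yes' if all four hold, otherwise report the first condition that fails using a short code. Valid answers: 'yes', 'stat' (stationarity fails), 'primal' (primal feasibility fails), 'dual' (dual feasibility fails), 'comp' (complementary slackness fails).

Gradient of f: grad f(x) = Q x + c = (-4, 6)
Constraint values g_i(x) = a_i^T x - b_i:
  g_1((0, 3)) = 0
Stationarity residual: grad f(x) + sum_i lambda_i a_i = (0, 0)
  -> stationarity OK
Primal feasibility (all g_i <= 0): OK
Dual feasibility (all lambda_i >= 0): OK
Complementary slackness (lambda_i * g_i(x) = 0 for all i): OK

Verdict: yes, KKT holds.

yes


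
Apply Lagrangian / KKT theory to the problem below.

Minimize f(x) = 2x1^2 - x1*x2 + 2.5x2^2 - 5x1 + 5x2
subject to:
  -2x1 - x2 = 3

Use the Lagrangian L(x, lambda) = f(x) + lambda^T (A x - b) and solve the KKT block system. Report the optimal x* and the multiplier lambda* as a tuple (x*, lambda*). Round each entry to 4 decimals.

Form the Lagrangian:
  L(x, lambda) = (1/2) x^T Q x + c^T x + lambda^T (A x - b)
Stationarity (grad_x L = 0): Q x + c + A^T lambda = 0.
Primal feasibility: A x = b.

This gives the KKT block system:
  [ Q   A^T ] [ x     ]   [-c ]
  [ A    0  ] [ lambda ] = [ b ]

Solving the linear system:
  x*      = (-0.6429, -1.7143)
  lambda* = (-2.9286)
  f(x*)   = 1.7143

x* = (-0.6429, -1.7143), lambda* = (-2.9286)


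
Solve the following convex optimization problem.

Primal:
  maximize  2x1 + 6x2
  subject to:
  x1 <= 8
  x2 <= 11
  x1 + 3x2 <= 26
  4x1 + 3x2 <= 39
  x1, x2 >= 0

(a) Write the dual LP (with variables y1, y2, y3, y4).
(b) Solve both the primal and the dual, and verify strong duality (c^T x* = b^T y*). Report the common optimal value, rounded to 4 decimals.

The standard primal-dual pair for 'max c^T x s.t. A x <= b, x >= 0' is:
  Dual:  min b^T y  s.t.  A^T y >= c,  y >= 0.

So the dual LP is:
  minimize  8y1 + 11y2 + 26y3 + 39y4
  subject to:
    y1 + y3 + 4y4 >= 2
    y2 + 3y3 + 3y4 >= 6
    y1, y2, y3, y4 >= 0

Solving the primal: x* = (4.3333, 7.2222).
  primal value c^T x* = 52.
Solving the dual: y* = (0, 0, 2, 0).
  dual value b^T y* = 52.
Strong duality: c^T x* = b^T y*. Confirmed.

52


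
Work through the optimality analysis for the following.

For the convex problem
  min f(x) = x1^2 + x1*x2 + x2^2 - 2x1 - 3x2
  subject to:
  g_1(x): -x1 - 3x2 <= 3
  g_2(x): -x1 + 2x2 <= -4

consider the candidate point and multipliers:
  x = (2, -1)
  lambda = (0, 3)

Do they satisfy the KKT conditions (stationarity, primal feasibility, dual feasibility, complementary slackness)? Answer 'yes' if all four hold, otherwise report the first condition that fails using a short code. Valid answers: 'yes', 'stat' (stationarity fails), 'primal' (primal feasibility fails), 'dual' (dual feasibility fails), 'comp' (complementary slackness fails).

Gradient of f: grad f(x) = Q x + c = (1, -3)
Constraint values g_i(x) = a_i^T x - b_i:
  g_1((2, -1)) = -2
  g_2((2, -1)) = 0
Stationarity residual: grad f(x) + sum_i lambda_i a_i = (-2, 3)
  -> stationarity FAILS
Primal feasibility (all g_i <= 0): OK
Dual feasibility (all lambda_i >= 0): OK
Complementary slackness (lambda_i * g_i(x) = 0 for all i): OK

Verdict: the first failing condition is stationarity -> stat.

stat


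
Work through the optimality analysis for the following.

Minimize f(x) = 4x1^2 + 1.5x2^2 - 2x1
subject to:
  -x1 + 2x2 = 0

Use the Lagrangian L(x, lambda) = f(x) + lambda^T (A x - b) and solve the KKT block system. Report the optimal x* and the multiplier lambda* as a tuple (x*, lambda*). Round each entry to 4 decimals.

Form the Lagrangian:
  L(x, lambda) = (1/2) x^T Q x + c^T x + lambda^T (A x - b)
Stationarity (grad_x L = 0): Q x + c + A^T lambda = 0.
Primal feasibility: A x = b.

This gives the KKT block system:
  [ Q   A^T ] [ x     ]   [-c ]
  [ A    0  ] [ lambda ] = [ b ]

Solving the linear system:
  x*      = (0.2286, 0.1143)
  lambda* = (-0.1714)
  f(x*)   = -0.2286

x* = (0.2286, 0.1143), lambda* = (-0.1714)


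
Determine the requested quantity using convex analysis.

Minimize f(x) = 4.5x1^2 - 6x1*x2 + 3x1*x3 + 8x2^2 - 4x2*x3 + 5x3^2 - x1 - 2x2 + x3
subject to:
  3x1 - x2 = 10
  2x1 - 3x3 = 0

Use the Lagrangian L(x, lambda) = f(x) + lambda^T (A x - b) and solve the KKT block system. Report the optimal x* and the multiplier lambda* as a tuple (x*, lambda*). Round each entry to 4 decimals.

Form the Lagrangian:
  L(x, lambda) = (1/2) x^T Q x + c^T x + lambda^T (A x - b)
Stationarity (grad_x L = 0): Q x + c + A^T lambda = 0.
Primal feasibility: A x = b.

This gives the KKT block system:
  [ Q   A^T ] [ x     ]   [-c ]
  [ A    0  ] [ lambda ] = [ b ]

Solving the linear system:
  x*      = (3.6518, 0.9553, 2.4345)
  lambda* = (-18.3635, 10.8264)
  f(x*)   = 90.2533

x* = (3.6518, 0.9553, 2.4345), lambda* = (-18.3635, 10.8264)


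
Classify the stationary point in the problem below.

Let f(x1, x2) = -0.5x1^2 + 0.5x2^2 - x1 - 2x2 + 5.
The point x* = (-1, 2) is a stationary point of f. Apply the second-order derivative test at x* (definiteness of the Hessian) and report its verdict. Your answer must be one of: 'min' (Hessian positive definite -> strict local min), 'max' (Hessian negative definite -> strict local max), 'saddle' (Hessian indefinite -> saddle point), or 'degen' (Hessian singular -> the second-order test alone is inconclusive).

Compute the Hessian H = grad^2 f:
  H = [[-1, 0], [0, 1]]
Verify stationarity: grad f(x*) = H x* + g = (0, 0).
Eigenvalues of H: -1, 1.
Eigenvalues have mixed signs, so H is indefinite -> x* is a saddle point.

saddle


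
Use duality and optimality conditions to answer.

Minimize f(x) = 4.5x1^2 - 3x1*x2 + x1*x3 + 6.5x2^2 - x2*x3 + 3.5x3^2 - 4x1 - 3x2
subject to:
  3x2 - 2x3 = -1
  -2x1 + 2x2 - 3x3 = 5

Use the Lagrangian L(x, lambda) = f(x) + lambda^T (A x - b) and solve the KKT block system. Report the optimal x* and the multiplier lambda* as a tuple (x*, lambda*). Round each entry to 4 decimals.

Form the Lagrangian:
  L(x, lambda) = (1/2) x^T Q x + c^T x + lambda^T (A x - b)
Stationarity (grad_x L = 0): Q x + c + A^T lambda = 0.
Primal feasibility: A x = b.

This gives the KKT block system:
  [ Q   A^T ] [ x     ]   [-c ]
  [ A    0  ] [ lambda ] = [ b ]

Solving the linear system:
  x*      = (-1.8852, -1.0918, -1.1377)
  lambda* = (9.7432, -9.4146)
  f(x*)   = 33.8164

x* = (-1.8852, -1.0918, -1.1377), lambda* = (9.7432, -9.4146)


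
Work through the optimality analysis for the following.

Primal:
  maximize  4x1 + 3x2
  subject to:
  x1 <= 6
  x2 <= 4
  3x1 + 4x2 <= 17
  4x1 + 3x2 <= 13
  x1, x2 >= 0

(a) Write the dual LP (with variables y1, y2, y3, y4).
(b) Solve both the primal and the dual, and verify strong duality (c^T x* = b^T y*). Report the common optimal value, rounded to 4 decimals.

The standard primal-dual pair for 'max c^T x s.t. A x <= b, x >= 0' is:
  Dual:  min b^T y  s.t.  A^T y >= c,  y >= 0.

So the dual LP is:
  minimize  6y1 + 4y2 + 17y3 + 13y4
  subject to:
    y1 + 3y3 + 4y4 >= 4
    y2 + 4y3 + 3y4 >= 3
    y1, y2, y3, y4 >= 0

Solving the primal: x* = (3.25, 0).
  primal value c^T x* = 13.
Solving the dual: y* = (0, 0, 0, 1).
  dual value b^T y* = 13.
Strong duality: c^T x* = b^T y*. Confirmed.

13


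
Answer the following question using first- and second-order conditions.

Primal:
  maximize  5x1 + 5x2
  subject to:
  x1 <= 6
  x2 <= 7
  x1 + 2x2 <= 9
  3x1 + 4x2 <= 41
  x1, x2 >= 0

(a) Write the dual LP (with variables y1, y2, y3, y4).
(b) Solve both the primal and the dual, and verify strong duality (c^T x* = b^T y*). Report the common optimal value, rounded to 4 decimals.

The standard primal-dual pair for 'max c^T x s.t. A x <= b, x >= 0' is:
  Dual:  min b^T y  s.t.  A^T y >= c,  y >= 0.

So the dual LP is:
  minimize  6y1 + 7y2 + 9y3 + 41y4
  subject to:
    y1 + y3 + 3y4 >= 5
    y2 + 2y3 + 4y4 >= 5
    y1, y2, y3, y4 >= 0

Solving the primal: x* = (6, 1.5).
  primal value c^T x* = 37.5.
Solving the dual: y* = (2.5, 0, 2.5, 0).
  dual value b^T y* = 37.5.
Strong duality: c^T x* = b^T y*. Confirmed.

37.5


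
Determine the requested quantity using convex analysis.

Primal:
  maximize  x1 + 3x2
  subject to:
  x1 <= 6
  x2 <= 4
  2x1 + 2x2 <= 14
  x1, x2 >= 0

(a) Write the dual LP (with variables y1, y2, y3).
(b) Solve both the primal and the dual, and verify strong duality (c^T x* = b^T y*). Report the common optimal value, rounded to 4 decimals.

The standard primal-dual pair for 'max c^T x s.t. A x <= b, x >= 0' is:
  Dual:  min b^T y  s.t.  A^T y >= c,  y >= 0.

So the dual LP is:
  minimize  6y1 + 4y2 + 14y3
  subject to:
    y1 + 2y3 >= 1
    y2 + 2y3 >= 3
    y1, y2, y3 >= 0

Solving the primal: x* = (3, 4).
  primal value c^T x* = 15.
Solving the dual: y* = (0, 2, 0.5).
  dual value b^T y* = 15.
Strong duality: c^T x* = b^T y*. Confirmed.

15


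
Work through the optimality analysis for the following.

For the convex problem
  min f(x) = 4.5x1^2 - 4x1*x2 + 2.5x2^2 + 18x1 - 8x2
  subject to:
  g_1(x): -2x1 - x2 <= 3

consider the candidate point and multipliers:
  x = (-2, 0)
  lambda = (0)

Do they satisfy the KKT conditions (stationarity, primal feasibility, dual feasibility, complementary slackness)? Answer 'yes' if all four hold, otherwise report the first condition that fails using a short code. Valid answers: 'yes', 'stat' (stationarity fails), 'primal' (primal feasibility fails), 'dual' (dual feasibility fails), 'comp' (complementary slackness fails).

Gradient of f: grad f(x) = Q x + c = (0, 0)
Constraint values g_i(x) = a_i^T x - b_i:
  g_1((-2, 0)) = 1
Stationarity residual: grad f(x) + sum_i lambda_i a_i = (0, 0)
  -> stationarity OK
Primal feasibility (all g_i <= 0): FAILS
Dual feasibility (all lambda_i >= 0): OK
Complementary slackness (lambda_i * g_i(x) = 0 for all i): OK

Verdict: the first failing condition is primal_feasibility -> primal.

primal


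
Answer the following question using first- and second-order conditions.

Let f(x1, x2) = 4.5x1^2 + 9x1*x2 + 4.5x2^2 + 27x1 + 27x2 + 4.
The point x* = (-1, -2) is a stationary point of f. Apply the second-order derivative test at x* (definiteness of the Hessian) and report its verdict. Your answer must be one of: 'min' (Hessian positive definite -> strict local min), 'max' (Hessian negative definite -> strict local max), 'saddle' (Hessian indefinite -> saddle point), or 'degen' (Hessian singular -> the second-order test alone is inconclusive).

Compute the Hessian H = grad^2 f:
  H = [[9, 9], [9, 9]]
Verify stationarity: grad f(x*) = H x* + g = (0, 0).
Eigenvalues of H: 0, 18.
H has a zero eigenvalue (singular; positive semidefinite but not definite), so H is neither positive definite, negative definite, nor indefinite. The second-order test alone is inconclusive -> degen.
(Indeed, f is constant along the null direction of H through x*, so x* is not a strict local extremum.)

degen


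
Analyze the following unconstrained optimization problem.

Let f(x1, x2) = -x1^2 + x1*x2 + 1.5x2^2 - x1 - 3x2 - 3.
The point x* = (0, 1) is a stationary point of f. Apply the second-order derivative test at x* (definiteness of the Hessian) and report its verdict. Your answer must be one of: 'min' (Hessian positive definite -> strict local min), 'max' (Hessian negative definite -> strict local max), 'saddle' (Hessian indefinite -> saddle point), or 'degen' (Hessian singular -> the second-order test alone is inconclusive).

Compute the Hessian H = grad^2 f:
  H = [[-2, 1], [1, 3]]
Verify stationarity: grad f(x*) = H x* + g = (0, 0).
Eigenvalues of H: -2.1926, 3.1926.
Eigenvalues have mixed signs, so H is indefinite -> x* is a saddle point.

saddle


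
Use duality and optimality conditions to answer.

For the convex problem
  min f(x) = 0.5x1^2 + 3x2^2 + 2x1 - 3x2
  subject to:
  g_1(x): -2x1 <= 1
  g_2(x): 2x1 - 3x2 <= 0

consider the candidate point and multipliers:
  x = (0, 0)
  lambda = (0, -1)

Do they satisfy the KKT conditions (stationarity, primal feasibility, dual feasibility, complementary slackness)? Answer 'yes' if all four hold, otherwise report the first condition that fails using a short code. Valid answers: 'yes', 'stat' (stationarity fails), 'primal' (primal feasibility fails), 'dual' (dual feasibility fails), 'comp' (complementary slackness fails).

Gradient of f: grad f(x) = Q x + c = (2, -3)
Constraint values g_i(x) = a_i^T x - b_i:
  g_1((0, 0)) = -1
  g_2((0, 0)) = 0
Stationarity residual: grad f(x) + sum_i lambda_i a_i = (0, 0)
  -> stationarity OK
Primal feasibility (all g_i <= 0): OK
Dual feasibility (all lambda_i >= 0): FAILS
Complementary slackness (lambda_i * g_i(x) = 0 for all i): OK

Verdict: the first failing condition is dual_feasibility -> dual.

dual


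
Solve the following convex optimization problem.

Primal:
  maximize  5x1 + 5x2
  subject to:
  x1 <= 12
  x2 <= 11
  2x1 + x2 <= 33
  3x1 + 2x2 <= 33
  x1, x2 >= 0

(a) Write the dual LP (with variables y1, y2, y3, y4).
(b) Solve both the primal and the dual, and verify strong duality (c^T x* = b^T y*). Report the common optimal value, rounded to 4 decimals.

The standard primal-dual pair for 'max c^T x s.t. A x <= b, x >= 0' is:
  Dual:  min b^T y  s.t.  A^T y >= c,  y >= 0.

So the dual LP is:
  minimize  12y1 + 11y2 + 33y3 + 33y4
  subject to:
    y1 + 2y3 + 3y4 >= 5
    y2 + y3 + 2y4 >= 5
    y1, y2, y3, y4 >= 0

Solving the primal: x* = (3.6667, 11).
  primal value c^T x* = 73.3333.
Solving the dual: y* = (0, 1.6667, 0, 1.6667).
  dual value b^T y* = 73.3333.
Strong duality: c^T x* = b^T y*. Confirmed.

73.3333


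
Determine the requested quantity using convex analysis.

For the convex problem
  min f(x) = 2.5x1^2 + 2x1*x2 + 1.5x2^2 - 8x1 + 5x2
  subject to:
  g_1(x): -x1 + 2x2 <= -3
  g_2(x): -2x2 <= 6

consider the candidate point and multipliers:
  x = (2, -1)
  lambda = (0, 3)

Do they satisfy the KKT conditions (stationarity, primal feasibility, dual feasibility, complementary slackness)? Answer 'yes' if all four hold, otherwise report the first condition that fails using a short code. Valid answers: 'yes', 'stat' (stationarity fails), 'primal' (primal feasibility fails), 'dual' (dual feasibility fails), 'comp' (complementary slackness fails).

Gradient of f: grad f(x) = Q x + c = (0, 6)
Constraint values g_i(x) = a_i^T x - b_i:
  g_1((2, -1)) = -1
  g_2((2, -1)) = -4
Stationarity residual: grad f(x) + sum_i lambda_i a_i = (0, 0)
  -> stationarity OK
Primal feasibility (all g_i <= 0): OK
Dual feasibility (all lambda_i >= 0): OK
Complementary slackness (lambda_i * g_i(x) = 0 for all i): FAILS

Verdict: the first failing condition is complementary_slackness -> comp.

comp


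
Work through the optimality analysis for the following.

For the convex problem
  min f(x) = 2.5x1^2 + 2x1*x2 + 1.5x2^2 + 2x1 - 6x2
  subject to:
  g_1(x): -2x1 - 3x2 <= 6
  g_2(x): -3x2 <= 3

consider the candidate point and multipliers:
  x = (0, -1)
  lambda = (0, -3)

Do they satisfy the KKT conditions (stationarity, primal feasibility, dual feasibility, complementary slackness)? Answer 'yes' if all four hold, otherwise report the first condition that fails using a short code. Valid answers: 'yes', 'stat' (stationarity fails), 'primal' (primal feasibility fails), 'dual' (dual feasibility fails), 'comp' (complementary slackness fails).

Gradient of f: grad f(x) = Q x + c = (0, -9)
Constraint values g_i(x) = a_i^T x - b_i:
  g_1((0, -1)) = -3
  g_2((0, -1)) = 0
Stationarity residual: grad f(x) + sum_i lambda_i a_i = (0, 0)
  -> stationarity OK
Primal feasibility (all g_i <= 0): OK
Dual feasibility (all lambda_i >= 0): FAILS
Complementary slackness (lambda_i * g_i(x) = 0 for all i): OK

Verdict: the first failing condition is dual_feasibility -> dual.

dual


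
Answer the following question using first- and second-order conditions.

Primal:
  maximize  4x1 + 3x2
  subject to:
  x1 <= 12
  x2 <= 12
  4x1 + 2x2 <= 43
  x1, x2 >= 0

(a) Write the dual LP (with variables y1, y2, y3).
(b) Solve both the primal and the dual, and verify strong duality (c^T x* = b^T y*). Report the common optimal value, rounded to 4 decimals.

The standard primal-dual pair for 'max c^T x s.t. A x <= b, x >= 0' is:
  Dual:  min b^T y  s.t.  A^T y >= c,  y >= 0.

So the dual LP is:
  minimize  12y1 + 12y2 + 43y3
  subject to:
    y1 + 4y3 >= 4
    y2 + 2y3 >= 3
    y1, y2, y3 >= 0

Solving the primal: x* = (4.75, 12).
  primal value c^T x* = 55.
Solving the dual: y* = (0, 1, 1).
  dual value b^T y* = 55.
Strong duality: c^T x* = b^T y*. Confirmed.

55


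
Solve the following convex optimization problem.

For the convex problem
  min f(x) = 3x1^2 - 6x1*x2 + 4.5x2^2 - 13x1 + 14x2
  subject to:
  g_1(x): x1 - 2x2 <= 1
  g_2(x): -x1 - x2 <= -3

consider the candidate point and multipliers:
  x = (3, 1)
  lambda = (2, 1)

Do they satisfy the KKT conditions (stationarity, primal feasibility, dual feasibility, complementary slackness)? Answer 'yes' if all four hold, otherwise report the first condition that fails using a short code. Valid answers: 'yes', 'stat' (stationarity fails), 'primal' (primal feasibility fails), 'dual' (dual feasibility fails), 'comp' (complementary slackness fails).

Gradient of f: grad f(x) = Q x + c = (-1, 5)
Constraint values g_i(x) = a_i^T x - b_i:
  g_1((3, 1)) = 0
  g_2((3, 1)) = -1
Stationarity residual: grad f(x) + sum_i lambda_i a_i = (0, 0)
  -> stationarity OK
Primal feasibility (all g_i <= 0): OK
Dual feasibility (all lambda_i >= 0): OK
Complementary slackness (lambda_i * g_i(x) = 0 for all i): FAILS

Verdict: the first failing condition is complementary_slackness -> comp.

comp


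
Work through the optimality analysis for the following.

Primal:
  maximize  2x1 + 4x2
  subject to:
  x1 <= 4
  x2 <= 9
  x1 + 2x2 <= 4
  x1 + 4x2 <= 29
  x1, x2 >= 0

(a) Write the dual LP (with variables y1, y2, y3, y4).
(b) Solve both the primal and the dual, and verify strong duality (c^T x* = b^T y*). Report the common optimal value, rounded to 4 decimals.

The standard primal-dual pair for 'max c^T x s.t. A x <= b, x >= 0' is:
  Dual:  min b^T y  s.t.  A^T y >= c,  y >= 0.

So the dual LP is:
  minimize  4y1 + 9y2 + 4y3 + 29y4
  subject to:
    y1 + y3 + y4 >= 2
    y2 + 2y3 + 4y4 >= 4
    y1, y2, y3, y4 >= 0

Solving the primal: x* = (0, 2).
  primal value c^T x* = 8.
Solving the dual: y* = (0, 0, 2, 0).
  dual value b^T y* = 8.
Strong duality: c^T x* = b^T y*. Confirmed.

8


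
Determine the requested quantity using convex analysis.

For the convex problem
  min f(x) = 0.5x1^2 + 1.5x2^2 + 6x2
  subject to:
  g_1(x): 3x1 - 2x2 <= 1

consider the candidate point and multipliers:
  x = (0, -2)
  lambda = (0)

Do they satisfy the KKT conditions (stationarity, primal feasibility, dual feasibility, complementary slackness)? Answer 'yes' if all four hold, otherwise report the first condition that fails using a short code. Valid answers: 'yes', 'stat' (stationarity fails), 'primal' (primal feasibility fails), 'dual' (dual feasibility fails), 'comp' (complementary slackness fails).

Gradient of f: grad f(x) = Q x + c = (0, 0)
Constraint values g_i(x) = a_i^T x - b_i:
  g_1((0, -2)) = 3
Stationarity residual: grad f(x) + sum_i lambda_i a_i = (0, 0)
  -> stationarity OK
Primal feasibility (all g_i <= 0): FAILS
Dual feasibility (all lambda_i >= 0): OK
Complementary slackness (lambda_i * g_i(x) = 0 for all i): OK

Verdict: the first failing condition is primal_feasibility -> primal.

primal


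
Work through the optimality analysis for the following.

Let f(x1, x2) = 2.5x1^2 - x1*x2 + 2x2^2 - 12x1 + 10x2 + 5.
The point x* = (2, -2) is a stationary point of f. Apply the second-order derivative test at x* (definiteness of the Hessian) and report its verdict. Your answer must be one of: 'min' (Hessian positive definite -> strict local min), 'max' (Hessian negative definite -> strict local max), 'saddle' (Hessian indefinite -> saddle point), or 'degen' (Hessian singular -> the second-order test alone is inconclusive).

Compute the Hessian H = grad^2 f:
  H = [[5, -1], [-1, 4]]
Verify stationarity: grad f(x*) = H x* + g = (0, 0).
Eigenvalues of H: 3.382, 5.618.
Both eigenvalues > 0, so H is positive definite -> x* is a strict local min.

min


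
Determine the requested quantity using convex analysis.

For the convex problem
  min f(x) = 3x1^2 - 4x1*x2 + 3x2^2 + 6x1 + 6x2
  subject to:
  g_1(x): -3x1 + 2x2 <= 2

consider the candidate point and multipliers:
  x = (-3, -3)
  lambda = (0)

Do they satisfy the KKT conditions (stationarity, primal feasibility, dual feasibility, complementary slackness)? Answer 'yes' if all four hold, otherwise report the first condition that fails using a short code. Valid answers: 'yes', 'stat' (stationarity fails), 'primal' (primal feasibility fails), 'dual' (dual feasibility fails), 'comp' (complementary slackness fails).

Gradient of f: grad f(x) = Q x + c = (0, 0)
Constraint values g_i(x) = a_i^T x - b_i:
  g_1((-3, -3)) = 1
Stationarity residual: grad f(x) + sum_i lambda_i a_i = (0, 0)
  -> stationarity OK
Primal feasibility (all g_i <= 0): FAILS
Dual feasibility (all lambda_i >= 0): OK
Complementary slackness (lambda_i * g_i(x) = 0 for all i): OK

Verdict: the first failing condition is primal_feasibility -> primal.

primal


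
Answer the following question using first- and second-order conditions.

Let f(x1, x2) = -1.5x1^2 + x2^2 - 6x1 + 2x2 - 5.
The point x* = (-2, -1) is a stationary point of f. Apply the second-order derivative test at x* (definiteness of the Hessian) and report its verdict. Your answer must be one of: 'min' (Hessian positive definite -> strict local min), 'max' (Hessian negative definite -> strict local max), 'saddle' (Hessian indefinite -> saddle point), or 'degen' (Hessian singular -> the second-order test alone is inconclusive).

Compute the Hessian H = grad^2 f:
  H = [[-3, 0], [0, 2]]
Verify stationarity: grad f(x*) = H x* + g = (0, 0).
Eigenvalues of H: -3, 2.
Eigenvalues have mixed signs, so H is indefinite -> x* is a saddle point.

saddle


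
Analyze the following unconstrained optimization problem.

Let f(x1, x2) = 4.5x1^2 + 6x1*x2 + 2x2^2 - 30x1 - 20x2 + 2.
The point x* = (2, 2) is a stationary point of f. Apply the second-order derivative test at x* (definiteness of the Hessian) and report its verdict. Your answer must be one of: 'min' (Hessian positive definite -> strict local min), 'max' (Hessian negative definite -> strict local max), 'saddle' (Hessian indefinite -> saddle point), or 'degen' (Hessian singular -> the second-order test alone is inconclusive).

Compute the Hessian H = grad^2 f:
  H = [[9, 6], [6, 4]]
Verify stationarity: grad f(x*) = H x* + g = (0, 0).
Eigenvalues of H: 0, 13.
H has a zero eigenvalue (singular; positive semidefinite but not definite), so H is neither positive definite, negative definite, nor indefinite. The second-order test alone is inconclusive -> degen.
(Indeed, f is constant along the null direction of H through x*, so x* is not a strict local extremum.)

degen


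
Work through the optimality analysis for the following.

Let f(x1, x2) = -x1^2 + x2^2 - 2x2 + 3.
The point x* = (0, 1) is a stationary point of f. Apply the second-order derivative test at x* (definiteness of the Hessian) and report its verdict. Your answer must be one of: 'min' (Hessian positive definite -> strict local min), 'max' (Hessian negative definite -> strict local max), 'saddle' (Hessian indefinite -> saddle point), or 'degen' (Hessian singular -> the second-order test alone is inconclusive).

Compute the Hessian H = grad^2 f:
  H = [[-2, 0], [0, 2]]
Verify stationarity: grad f(x*) = H x* + g = (0, 0).
Eigenvalues of H: -2, 2.
Eigenvalues have mixed signs, so H is indefinite -> x* is a saddle point.

saddle


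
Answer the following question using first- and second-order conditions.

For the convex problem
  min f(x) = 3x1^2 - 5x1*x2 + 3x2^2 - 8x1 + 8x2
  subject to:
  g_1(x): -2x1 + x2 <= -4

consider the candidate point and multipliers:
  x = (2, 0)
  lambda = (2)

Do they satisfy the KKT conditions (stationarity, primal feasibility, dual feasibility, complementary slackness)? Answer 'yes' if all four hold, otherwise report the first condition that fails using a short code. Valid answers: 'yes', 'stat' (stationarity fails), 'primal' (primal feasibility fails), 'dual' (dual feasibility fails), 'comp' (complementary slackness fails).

Gradient of f: grad f(x) = Q x + c = (4, -2)
Constraint values g_i(x) = a_i^T x - b_i:
  g_1((2, 0)) = 0
Stationarity residual: grad f(x) + sum_i lambda_i a_i = (0, 0)
  -> stationarity OK
Primal feasibility (all g_i <= 0): OK
Dual feasibility (all lambda_i >= 0): OK
Complementary slackness (lambda_i * g_i(x) = 0 for all i): OK

Verdict: yes, KKT holds.

yes


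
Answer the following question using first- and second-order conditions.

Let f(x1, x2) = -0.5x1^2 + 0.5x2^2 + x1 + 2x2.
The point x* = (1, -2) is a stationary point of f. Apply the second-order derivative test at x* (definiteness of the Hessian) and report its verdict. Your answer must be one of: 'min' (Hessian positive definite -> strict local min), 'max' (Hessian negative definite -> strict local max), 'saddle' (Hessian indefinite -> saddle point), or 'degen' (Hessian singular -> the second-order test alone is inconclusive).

Compute the Hessian H = grad^2 f:
  H = [[-1, 0], [0, 1]]
Verify stationarity: grad f(x*) = H x* + g = (0, 0).
Eigenvalues of H: -1, 1.
Eigenvalues have mixed signs, so H is indefinite -> x* is a saddle point.

saddle


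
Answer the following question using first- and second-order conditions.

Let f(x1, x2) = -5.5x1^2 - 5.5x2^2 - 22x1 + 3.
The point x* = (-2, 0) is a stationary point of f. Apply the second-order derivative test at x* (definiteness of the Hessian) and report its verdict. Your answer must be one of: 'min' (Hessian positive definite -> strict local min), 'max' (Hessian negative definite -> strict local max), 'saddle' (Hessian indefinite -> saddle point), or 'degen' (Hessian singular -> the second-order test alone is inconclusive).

Compute the Hessian H = grad^2 f:
  H = [[-11, 0], [0, -11]]
Verify stationarity: grad f(x*) = H x* + g = (0, 0).
Eigenvalues of H: -11, -11.
Both eigenvalues < 0, so H is negative definite -> x* is a strict local max.

max
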